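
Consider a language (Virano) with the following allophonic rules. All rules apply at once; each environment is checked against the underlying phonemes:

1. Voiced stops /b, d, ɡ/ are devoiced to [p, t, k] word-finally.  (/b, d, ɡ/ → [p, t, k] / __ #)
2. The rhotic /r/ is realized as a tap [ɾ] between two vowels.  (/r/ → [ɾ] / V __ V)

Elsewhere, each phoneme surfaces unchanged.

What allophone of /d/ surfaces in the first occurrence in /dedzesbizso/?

/d/ (word-initial) fails the environment for rule 1, so it stays [d].

[d]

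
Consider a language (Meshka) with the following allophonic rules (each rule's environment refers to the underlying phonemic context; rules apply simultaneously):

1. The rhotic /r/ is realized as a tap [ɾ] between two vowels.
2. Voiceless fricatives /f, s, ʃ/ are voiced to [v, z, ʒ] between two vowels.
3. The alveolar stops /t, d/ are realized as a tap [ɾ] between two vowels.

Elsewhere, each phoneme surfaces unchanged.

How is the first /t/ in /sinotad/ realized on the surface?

/t/ meets the environment for rule 3 (between two vowels) → [ɾ].

[ɾ]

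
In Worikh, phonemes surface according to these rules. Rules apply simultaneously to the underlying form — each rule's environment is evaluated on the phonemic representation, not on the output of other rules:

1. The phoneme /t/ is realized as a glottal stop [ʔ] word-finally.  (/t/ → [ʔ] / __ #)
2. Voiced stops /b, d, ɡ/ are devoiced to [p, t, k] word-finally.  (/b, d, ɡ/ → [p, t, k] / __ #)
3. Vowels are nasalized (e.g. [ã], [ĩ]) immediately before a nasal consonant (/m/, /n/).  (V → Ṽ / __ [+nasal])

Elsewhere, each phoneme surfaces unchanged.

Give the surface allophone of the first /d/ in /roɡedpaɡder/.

[d]

/d/ (between /e/ and /p/): rule 2 targets it, but not word-finally → unchanged [d].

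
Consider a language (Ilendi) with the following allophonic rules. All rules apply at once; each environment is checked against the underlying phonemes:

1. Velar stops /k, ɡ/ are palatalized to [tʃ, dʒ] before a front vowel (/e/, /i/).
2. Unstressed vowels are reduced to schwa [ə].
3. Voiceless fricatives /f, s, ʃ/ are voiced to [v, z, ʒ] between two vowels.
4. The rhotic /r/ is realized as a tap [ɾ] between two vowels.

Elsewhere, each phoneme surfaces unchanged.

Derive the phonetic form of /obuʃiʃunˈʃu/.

[əbəʒəʒənˈʃu]

/o/ (word-initial) occurs in an unstressed syllable → [ə] by rule 2.
/u/ (between /b/ and /ʃ/): in an unstressed syllable, so rule 2 applies → [ə].
Rule 3 applies to /ʃ/ (between /u/ and /i/: between two vowels) → [ʒ].
Rule 2 applies to /i/ (between /ʃ/ and /ʃ/: in an unstressed syllable) → [ə].
Rule 3 applies to /ʃ/ (between /i/ and /u/: between two vowels) → [ʒ].
/u/ (between /ʃ/ and /n/) occurs in an unstressed syllable → [ə] by rule 2.
/ʃ/ (between /n/ and /u/) is in the target of rule 3 but the environment (between two vowels) is not met → [ʃ].
/u/ (word-final) fails the environment for rule 2, so it stays [u].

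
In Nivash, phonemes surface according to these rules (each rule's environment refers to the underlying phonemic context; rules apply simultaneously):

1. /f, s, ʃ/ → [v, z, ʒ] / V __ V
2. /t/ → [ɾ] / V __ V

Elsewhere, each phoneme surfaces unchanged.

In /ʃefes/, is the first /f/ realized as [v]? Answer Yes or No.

Yes

/f/ (between /e/ and /e/): between two vowels, so rule 1 applies → [v].
The actual realization is [v], which matches [v].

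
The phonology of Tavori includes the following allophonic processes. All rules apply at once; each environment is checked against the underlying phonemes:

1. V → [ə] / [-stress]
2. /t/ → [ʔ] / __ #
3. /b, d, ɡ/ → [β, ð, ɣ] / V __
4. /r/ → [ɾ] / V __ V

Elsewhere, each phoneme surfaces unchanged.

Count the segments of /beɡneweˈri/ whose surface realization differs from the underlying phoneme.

5

Segments that undergo a rule: /e/ → [ə] (rule 1); /ɡ/ → [ɣ] (rule 3); /e/ → [ə] (rule 1); /e/ → [ə] (rule 1); /r/ → [ɾ] (rule 4).
All other segments surface unchanged.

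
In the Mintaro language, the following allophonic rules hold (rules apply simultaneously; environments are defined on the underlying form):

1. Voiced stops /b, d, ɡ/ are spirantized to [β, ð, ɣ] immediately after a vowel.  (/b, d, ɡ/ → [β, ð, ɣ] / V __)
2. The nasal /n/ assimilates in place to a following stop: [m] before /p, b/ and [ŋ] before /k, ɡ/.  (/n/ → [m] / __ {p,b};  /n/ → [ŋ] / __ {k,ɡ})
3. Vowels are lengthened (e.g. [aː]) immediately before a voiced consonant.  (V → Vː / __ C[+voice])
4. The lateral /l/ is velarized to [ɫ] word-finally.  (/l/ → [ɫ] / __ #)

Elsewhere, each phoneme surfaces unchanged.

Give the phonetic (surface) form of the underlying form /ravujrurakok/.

[raːvuːjruːrakok]

/r/ stays [r].
/a/ — between /r/ and /v/, before a voiced consonant — surfaces as [aː] (rule 3).
/v/ (between /a/ and /u/) is unaffected → [v].
/u/ (between /v/ and /j/) occurs before a voiced consonant → [uː] by rule 3.
/j/ (between /u/ and /r/) is unaffected → [j].
/r/ — not in any rule's target class → [r].
/u/ (between /r/ and /r/) occurs before a voiced consonant → [uː] by rule 3.
/r/ (between /u/ and /a/) is unaffected → [r].
/a/ — between /r/ and /k/; rule 3 does not apply here → [a].
/k/ — not in any rule's target class → [k].
/o/ — between /k/ and /k/; rule 3 does not apply here → [o].
/k/ (word-final): no rule targets it → [k].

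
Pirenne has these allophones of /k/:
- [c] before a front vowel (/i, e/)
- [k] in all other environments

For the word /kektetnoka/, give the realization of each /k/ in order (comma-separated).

[c], [k], [k]

Occurrence 1 (position 1): before a front vowel → [c].
Occurrence 2 (position 3): no conditioning environment matches → elsewhere allophone [k].
Occurrence 3 (position 9): no conditioning environment matches → elsewhere allophone [k].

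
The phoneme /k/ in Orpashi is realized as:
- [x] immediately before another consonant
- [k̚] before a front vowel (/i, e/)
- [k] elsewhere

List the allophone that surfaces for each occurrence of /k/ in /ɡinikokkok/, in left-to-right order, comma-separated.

[k], [x], [k], [k]

Occurrence 1 (position 5): no conditioning environment matches → elsewhere allophone [k].
Occurrence 2 (position 7): immediately before another consonant → [x].
Occurrence 3 (position 8): no conditioning environment matches → elsewhere allophone [k].
Occurrence 4 (position 10): no conditioning environment matches → elsewhere allophone [k].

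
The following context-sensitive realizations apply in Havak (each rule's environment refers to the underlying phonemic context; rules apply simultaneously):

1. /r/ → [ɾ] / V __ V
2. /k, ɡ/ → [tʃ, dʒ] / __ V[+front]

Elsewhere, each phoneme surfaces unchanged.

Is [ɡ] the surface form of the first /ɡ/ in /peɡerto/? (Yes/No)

/ɡ/ meets the environment for rule 2 (before a front vowel) → [dʒ].
The actual realization is [dʒ], not [ɡ].

No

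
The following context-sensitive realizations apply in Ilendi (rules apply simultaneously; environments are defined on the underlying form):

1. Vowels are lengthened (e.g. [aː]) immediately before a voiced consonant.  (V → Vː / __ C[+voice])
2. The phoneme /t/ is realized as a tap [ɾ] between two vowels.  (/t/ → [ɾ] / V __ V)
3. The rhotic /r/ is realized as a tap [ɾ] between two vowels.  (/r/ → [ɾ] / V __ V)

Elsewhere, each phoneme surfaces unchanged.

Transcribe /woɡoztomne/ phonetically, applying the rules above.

/w/ stays [w].
/o/ meets the environment for rule 1 (before a voiced consonant) → [oː].
/ɡ/ (between /o/ and /o/) is unaffected → [ɡ].
/o/ — between /ɡ/ and /z/, before a voiced consonant — surfaces as [oː] (rule 1).
/z/ (between /o/ and /t/): no rule targets it → [z].
/t/ — between /z/ and /o/; rule 2 does not apply here → [t].
/o/ (between /t/ and /m/) occurs before a voiced consonant → [oː] by rule 1.
/m/ stays [m].
/n/ — not in any rule's target class → [n].
/e/ (word-final): rule 1 targets it, but not before a voiced consonant → unchanged [e].

[woːɡoːztoːmne]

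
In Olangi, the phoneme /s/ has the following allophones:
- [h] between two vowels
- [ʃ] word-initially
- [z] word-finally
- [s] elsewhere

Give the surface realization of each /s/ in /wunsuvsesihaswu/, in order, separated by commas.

Occurrence 1 (position 4): no conditioning environment matches → elsewhere allophone [s].
Occurrence 2 (position 7): no conditioning environment matches → elsewhere allophone [s].
Occurrence 3 (position 9): between two vowels → [h].
Occurrence 4 (position 13): no conditioning environment matches → elsewhere allophone [s].

[s], [s], [h], [s]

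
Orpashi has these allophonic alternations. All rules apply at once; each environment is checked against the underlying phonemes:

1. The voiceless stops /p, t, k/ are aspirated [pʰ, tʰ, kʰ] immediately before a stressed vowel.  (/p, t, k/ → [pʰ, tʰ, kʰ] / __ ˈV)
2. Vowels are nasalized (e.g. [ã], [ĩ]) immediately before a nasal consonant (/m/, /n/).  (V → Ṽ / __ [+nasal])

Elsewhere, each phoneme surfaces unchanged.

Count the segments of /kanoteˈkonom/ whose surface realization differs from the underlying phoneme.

4

Segments that undergo a rule: /a/ → [ã] (rule 2); /k/ → [kʰ] (rule 1); /o/ → [õ] (rule 2); /o/ → [õ] (rule 2).
All other segments surface unchanged.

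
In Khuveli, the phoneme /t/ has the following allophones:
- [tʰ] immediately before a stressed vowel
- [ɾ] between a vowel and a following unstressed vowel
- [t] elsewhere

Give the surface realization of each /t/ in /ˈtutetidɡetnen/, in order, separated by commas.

Occurrence 1 (position 1): immediately before a stressed vowel → [tʰ].
Occurrence 2 (position 3): between a vowel and an unstressed vowel → [ɾ].
Occurrence 3 (position 5): between a vowel and an unstressed vowel → [ɾ].
Occurrence 4 (position 10): no conditioning environment matches → elsewhere allophone [t].

[tʰ], [ɾ], [ɾ], [t]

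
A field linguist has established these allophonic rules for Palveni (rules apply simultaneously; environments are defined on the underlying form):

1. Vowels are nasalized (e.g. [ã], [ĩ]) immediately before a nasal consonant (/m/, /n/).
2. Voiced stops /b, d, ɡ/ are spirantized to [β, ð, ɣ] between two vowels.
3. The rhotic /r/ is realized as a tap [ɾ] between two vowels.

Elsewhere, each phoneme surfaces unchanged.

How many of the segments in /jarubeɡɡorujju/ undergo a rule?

3

Segments that undergo a rule: /r/ → [ɾ] (rule 3); /b/ → [β] (rule 2); /r/ → [ɾ] (rule 3).
All other segments surface unchanged.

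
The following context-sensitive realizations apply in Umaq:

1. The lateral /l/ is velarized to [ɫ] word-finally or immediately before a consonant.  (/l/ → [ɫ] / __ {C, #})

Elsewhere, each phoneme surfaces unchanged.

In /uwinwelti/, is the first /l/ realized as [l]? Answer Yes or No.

No

/l/ meets the environment for rule 1 (word-finally or immediately before a consonant) → [ɫ].
The actual realization is [ɫ], not [l].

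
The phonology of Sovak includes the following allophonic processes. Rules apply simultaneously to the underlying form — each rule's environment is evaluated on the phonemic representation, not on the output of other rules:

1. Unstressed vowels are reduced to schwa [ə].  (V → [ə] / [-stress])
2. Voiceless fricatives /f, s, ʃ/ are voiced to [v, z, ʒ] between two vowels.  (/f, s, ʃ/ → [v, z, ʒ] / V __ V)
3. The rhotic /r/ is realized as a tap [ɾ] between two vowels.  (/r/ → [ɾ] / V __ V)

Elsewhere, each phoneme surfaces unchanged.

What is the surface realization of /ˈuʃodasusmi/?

/u/ (word-initial) is in the target of rule 1 but the environment (in an unstressed syllable) is not met → [u].
/ʃ/ (between /u/ and /o/): between two vowels, so rule 2 applies → [ʒ].
/o/ — between /ʃ/ and /d/, in an unstressed syllable — surfaces as [ə] (rule 1).
/d/ (between /o/ and /a/): no rule targets it → [d].
Rule 1 applies to /a/ (between /d/ and /s/: in an unstressed syllable) → [ə].
/s/ (between /a/ and /u/) occurs between two vowels → [z] by rule 2.
/u/ — between /s/ and /s/, in an unstressed syllable — surfaces as [ə] (rule 1).
/s/ (between /u/ and /m/): rule 2 targets it, but not between two vowels → unchanged [s].
/m/ (between /s/ and /i/) is unaffected → [m].
/i/ meets the environment for rule 1 (in an unstressed syllable) → [ə].

[ˈuʒədəzəsmə]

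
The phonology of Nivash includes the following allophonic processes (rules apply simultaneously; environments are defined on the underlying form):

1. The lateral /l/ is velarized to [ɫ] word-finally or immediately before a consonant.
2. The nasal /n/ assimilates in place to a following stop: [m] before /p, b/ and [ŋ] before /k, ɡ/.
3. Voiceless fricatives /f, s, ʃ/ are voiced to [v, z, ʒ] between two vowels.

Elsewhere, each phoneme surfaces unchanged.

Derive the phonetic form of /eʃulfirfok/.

[eʒuɫfirfok]

/e/ (word-initial): no rule targets it → [e].
Rule 3 applies to /ʃ/ (between /e/ and /u/: between two vowels) → [ʒ].
/u/ — not in any rule's target class → [u].
Rule 1 applies to /l/ (between /u/ and /f/: word-finally or immediately before a consonant) → [ɫ].
/f/ (between /l/ and /i/) fails the environment for rule 3, so it stays [f].
/i/ stays [i].
/r/ stays [r].
/f/ (between /r/ and /o/): rule 3 targets it, but not between two vowels → unchanged [f].
/o/ (between /f/ and /k/): no rule targets it → [o].
/k/ — not in any rule's target class → [k].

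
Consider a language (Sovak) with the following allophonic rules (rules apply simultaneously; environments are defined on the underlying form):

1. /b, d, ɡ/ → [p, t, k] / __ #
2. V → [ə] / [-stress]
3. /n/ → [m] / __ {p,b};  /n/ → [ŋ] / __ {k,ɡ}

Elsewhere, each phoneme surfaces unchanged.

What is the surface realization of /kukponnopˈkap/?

/k/ stays [k].
/u/ meets the environment for rule 2 (in an unstressed syllable) → [ə].
/k/ stays [k].
/p/ (between /k/ and /o/) is unaffected → [p].
Rule 2 applies to /o/ (between /p/ and /n/: in an unstressed syllable) → [ə].
/n/ (between /o/ and /n/) is in the target of rule 3 but the environment (before a labial or velar stop) is not met → [n].
/n/ (between /n/ and /o/) fails the environment for rule 3, so it stays [n].
/o/ (between /n/ and /p/): in an unstressed syllable, so rule 2 applies → [ə].
/p/ stays [p].
/k/ stays [k].
/a/ — between /k/ and /p/; rule 2 does not apply here → [a].
/p/ (word-final) is unaffected → [p].

[kəkpənnəpˈkap]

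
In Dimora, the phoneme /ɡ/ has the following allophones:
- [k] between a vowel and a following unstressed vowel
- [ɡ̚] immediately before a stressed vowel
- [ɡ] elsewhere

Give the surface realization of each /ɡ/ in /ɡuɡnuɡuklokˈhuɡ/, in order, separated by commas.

Occurrence 1 (position 1): no conditioning environment matches → elsewhere allophone [ɡ].
Occurrence 2 (position 3): no conditioning environment matches → elsewhere allophone [ɡ].
Occurrence 3 (position 6): between a vowel and a following unstressed vowel → [k].
Occurrence 4 (position 14): no conditioning environment matches → elsewhere allophone [ɡ].

[ɡ], [ɡ], [k], [ɡ]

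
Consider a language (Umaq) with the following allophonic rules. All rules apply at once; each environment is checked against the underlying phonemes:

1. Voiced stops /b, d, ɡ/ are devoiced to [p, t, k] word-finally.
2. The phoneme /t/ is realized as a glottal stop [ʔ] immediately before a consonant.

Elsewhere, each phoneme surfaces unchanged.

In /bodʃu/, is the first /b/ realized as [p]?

No

/b/ (word-initial) is in the target of rule 1 but the environment (word-finally) is not met → [b].
The actual realization is [b], not [p].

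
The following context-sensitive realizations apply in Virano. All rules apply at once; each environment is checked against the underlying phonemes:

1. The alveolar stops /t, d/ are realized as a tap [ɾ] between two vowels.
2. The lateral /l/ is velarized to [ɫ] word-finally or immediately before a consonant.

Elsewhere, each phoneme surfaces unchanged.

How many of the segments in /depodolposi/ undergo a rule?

2

Segments that undergo a rule: /d/ → [ɾ] (rule 1); /l/ → [ɫ] (rule 2).
All other segments surface unchanged.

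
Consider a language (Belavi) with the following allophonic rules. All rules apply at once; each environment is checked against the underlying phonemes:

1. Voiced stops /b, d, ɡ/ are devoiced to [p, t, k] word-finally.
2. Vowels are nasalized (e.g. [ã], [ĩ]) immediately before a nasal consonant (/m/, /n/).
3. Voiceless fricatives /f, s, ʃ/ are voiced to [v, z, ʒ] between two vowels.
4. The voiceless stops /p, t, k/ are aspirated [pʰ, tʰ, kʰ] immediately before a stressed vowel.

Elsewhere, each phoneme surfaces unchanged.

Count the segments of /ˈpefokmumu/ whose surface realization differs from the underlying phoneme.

Segments that undergo a rule: /p/ → [pʰ] (rule 4); /f/ → [v] (rule 3); /u/ → [ũ] (rule 2).
All other segments surface unchanged.

3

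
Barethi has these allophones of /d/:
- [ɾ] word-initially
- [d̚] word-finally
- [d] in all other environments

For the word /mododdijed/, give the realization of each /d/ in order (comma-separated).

Occurrence 1 (position 3): no conditioning environment matches → elsewhere allophone [d].
Occurrence 2 (position 5): no conditioning environment matches → elsewhere allophone [d].
Occurrence 3 (position 6): no conditioning environment matches → elsewhere allophone [d].
Occurrence 4 (position 10): word-finally → [d̚].

[d], [d], [d], [d̚]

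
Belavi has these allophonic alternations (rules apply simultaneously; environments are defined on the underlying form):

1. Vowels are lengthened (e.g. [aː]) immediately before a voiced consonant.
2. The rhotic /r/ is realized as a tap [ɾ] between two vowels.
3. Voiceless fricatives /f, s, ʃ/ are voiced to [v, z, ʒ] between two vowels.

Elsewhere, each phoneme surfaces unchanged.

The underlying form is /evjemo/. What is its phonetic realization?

/e/ — word-initial, before a voiced consonant — surfaces as [eː] (rule 1).
/v/ (between /e/ and /j/) is unaffected → [v].
/j/ (between /v/ and /e/) is unaffected → [j].
Rule 1 applies to /e/ (between /j/ and /m/: before a voiced consonant) → [eː].
/m/ stays [m].
/o/ (word-final) is in the target of rule 1 but the environment (before a voiced consonant) is not met → [o].

[eːvjeːmo]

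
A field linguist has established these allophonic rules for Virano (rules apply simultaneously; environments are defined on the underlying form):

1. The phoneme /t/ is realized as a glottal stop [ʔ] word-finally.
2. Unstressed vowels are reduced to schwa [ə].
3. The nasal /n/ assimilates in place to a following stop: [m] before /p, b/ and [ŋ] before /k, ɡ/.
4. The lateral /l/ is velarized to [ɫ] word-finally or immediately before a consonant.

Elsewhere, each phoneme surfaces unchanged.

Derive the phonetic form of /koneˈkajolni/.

[kənəˈkajəɫnə]

/k/ (word-initial): no rule targets it → [k].
/o/ meets the environment for rule 2 (in an unstressed syllable) → [ə].
/n/ — between /o/ and /e/; rule 3 does not apply here → [n].
Rule 2 applies to /e/ (between /n/ and /k/: in an unstressed syllable) → [ə].
/k/ (between /e/ and /a/) is unaffected → [k].
/a/ (between /k/ and /j/) fails the environment for rule 2, so it stays [a].
/j/ stays [j].
/o/ — between /j/ and /l/, in an unstressed syllable — surfaces as [ə] (rule 2).
Rule 4 applies to /l/ (between /o/ and /n/: word-finally or immediately before a consonant) → [ɫ].
/n/ (between /l/ and /i/): rule 3 targets it, but not before a labial or velar stop → unchanged [n].
/i/ — word-final, in an unstressed syllable — surfaces as [ə] (rule 2).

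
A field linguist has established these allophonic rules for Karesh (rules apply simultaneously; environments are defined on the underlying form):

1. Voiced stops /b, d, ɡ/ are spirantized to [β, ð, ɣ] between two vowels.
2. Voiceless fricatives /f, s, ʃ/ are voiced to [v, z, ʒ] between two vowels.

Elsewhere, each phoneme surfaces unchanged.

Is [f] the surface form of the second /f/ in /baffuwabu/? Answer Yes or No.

/f/ (between /f/ and /u/): rule 2 targets it, but not between two vowels → unchanged [f].
The actual realization is [f], which matches [f].

Yes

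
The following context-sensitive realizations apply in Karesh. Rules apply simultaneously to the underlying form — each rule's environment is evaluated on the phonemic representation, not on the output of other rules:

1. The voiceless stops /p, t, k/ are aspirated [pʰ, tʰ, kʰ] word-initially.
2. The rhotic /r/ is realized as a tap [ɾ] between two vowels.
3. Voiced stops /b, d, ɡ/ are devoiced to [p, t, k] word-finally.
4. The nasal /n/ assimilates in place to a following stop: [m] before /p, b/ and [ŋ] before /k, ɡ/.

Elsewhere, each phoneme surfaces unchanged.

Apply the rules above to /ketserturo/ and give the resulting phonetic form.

Rule 1 applies to /k/ (word-initial: word-initially) → [kʰ].
/e/ (between /k/ and /t/): no rule targets it → [e].
/t/ — between /e/ and /s/; rule 1 does not apply here → [t].
/s/ (between /t/ and /e/) is unaffected → [s].
/e/ (between /s/ and /r/): no rule targets it → [e].
/r/ (between /e/ and /t/): rule 2 targets it, but not between two vowels → unchanged [r].
/t/ (between /r/ and /u/) is in the target of rule 1 but the environment (word-initially) is not met → [t].
/u/ (between /t/ and /r/) is unaffected → [u].
/r/ meets the environment for rule 2 (between two vowels) → [ɾ].
/o/ (word-final): no rule targets it → [o].

[kʰetsertuɾo]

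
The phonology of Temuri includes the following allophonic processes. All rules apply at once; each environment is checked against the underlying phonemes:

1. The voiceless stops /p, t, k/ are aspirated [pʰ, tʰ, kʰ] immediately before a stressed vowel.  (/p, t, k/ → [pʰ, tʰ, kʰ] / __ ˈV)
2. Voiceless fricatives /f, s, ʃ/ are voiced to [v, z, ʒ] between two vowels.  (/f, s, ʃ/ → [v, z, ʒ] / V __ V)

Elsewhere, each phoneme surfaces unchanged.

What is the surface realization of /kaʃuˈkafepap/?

/k/ (word-initial) is in the target of rule 1 but the environment (immediately before a stressed vowel) is not met → [k].
/a/ stays [a].
/ʃ/ (between /a/ and /u/): between two vowels, so rule 2 applies → [ʒ].
/u/ (between /ʃ/ and /k/): no rule targets it → [u].
/k/ meets the environment for rule 1 (immediately before a stressed vowel) → [kʰ].
/a/ (between /k/ and /f/) is unaffected → [a].
/f/ meets the environment for rule 2 (between two vowels) → [v].
/e/ (between /f/ and /p/): no rule targets it → [e].
/p/ (between /e/ and /a/) is in the target of rule 1 but the environment (immediately before a stressed vowel) is not met → [p].
/a/ stays [a].
/p/ (word-final) fails the environment for rule 1, so it stays [p].

[kaʒuˈkʰavepap]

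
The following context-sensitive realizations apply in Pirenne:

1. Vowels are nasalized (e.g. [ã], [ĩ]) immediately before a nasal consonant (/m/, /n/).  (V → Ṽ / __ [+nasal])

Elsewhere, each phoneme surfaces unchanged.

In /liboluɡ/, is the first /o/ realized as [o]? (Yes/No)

Yes

/o/ (between /b/ and /l/) fails the environment for rule 1, so it stays [o].
The actual realization is [o], which matches [o].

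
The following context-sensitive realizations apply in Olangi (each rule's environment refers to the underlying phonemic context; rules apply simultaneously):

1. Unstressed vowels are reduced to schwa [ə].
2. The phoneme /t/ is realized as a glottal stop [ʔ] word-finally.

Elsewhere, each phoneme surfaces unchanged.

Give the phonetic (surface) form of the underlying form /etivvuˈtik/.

Rule 1 applies to /e/ (word-initial: in an unstressed syllable) → [ə].
/t/ — between /e/ and /i/; rule 2 does not apply here → [t].
/i/ meets the environment for rule 1 (in an unstressed syllable) → [ə].
/u/ (between /v/ and /t/): in an unstressed syllable, so rule 1 applies → [ə].
/t/ (between /u/ and /i/) is in the target of rule 2 but the environment (word-finally) is not met → [t].
/i/ (between /t/ and /k/): rule 1 targets it, but not in an unstressed syllable → unchanged [i].

[ətəvvəˈtik]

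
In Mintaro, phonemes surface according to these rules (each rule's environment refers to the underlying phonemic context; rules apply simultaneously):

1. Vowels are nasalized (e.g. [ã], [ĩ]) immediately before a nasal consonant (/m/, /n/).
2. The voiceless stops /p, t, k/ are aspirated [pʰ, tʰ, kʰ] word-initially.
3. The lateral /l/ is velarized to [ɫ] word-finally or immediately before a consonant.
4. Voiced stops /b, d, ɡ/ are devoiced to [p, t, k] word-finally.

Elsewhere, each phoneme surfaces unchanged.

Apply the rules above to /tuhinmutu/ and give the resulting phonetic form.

/t/ — word-initial, word-initially — surfaces as [tʰ] (rule 2).
/u/ (between /t/ and /h/) is in the target of rule 1 but the environment (before a nasal consonant) is not met → [u].
/h/ stays [h].
/i/ (between /h/ and /n/): before a nasal consonant, so rule 1 applies → [ĩ].
/n/ (between /i/ and /m/) is unaffected → [n].
/m/ stays [m].
/u/ (between /m/ and /t/) is in the target of rule 1 but the environment (before a nasal consonant) is not met → [u].
/t/ — between /u/ and /u/; rule 2 does not apply here → [t].
/u/ (word-final) fails the environment for rule 1, so it stays [u].

[tʰuhĩnmutu]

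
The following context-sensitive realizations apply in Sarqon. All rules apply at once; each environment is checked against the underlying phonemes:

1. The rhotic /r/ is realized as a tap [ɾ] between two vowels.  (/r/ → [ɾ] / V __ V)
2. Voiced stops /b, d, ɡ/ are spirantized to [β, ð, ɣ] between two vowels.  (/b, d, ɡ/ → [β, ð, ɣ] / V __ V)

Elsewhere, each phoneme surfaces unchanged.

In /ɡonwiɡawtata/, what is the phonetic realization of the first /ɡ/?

/ɡ/ (word-initial) is in the target of rule 2 but the environment (between two vowels) is not met → [ɡ].

[ɡ]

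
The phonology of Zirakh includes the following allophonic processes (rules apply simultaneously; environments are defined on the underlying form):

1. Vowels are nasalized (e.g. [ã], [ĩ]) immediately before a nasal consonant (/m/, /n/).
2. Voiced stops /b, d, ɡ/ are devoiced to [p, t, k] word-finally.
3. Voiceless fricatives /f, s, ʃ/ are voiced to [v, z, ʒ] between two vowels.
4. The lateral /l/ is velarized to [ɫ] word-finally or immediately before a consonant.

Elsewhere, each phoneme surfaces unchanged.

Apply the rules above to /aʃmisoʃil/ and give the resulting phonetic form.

/a/ (word-initial) is in the target of rule 1 but the environment (before a nasal consonant) is not met → [a].
/ʃ/ (between /a/ and /m/) fails the environment for rule 3, so it stays [ʃ].
/m/ — not in any rule's target class → [m].
/i/ (between /m/ and /s/) is in the target of rule 1 but the environment (before a nasal consonant) is not met → [i].
/s/ (between /i/ and /o/) occurs between two vowels → [z] by rule 3.
/o/ (between /s/ and /ʃ/) is in the target of rule 1 but the environment (before a nasal consonant) is not met → [o].
/ʃ/ (between /o/ and /i/) occurs between two vowels → [ʒ] by rule 3.
/i/ (between /ʃ/ and /l/) fails the environment for rule 1, so it stays [i].
/l/ meets the environment for rule 4 (word-finally or immediately before a consonant) → [ɫ].

[aʃmizoʒiɫ]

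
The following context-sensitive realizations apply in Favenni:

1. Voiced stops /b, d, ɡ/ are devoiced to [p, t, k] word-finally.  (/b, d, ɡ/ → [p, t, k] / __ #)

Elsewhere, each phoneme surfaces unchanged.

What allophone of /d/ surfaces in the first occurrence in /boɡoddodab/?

[d]

/d/ (between /o/ and /d/) is in the target of rule 1 but the environment (word-finally) is not met → [d].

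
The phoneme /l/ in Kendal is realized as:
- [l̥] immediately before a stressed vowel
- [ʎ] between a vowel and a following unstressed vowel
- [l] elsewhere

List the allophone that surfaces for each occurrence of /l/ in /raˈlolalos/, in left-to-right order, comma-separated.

Occurrence 1 (position 3): immediately before a stressed vowel → [l̥].
Occurrence 2 (position 5): between a vowel and a following unstressed vowel → [ʎ].
Occurrence 3 (position 7): between a vowel and a following unstressed vowel → [ʎ].

[l̥], [ʎ], [ʎ]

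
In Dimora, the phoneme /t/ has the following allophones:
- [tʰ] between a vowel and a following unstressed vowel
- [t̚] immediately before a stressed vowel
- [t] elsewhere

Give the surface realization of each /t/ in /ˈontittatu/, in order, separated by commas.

Occurrence 1 (position 3): no conditioning environment matches → elsewhere allophone [t].
Occurrence 2 (position 5): no conditioning environment matches → elsewhere allophone [t].
Occurrence 3 (position 6): no conditioning environment matches → elsewhere allophone [t].
Occurrence 4 (position 8): between a vowel and a following unstressed vowel → [tʰ].

[t], [t], [t], [tʰ]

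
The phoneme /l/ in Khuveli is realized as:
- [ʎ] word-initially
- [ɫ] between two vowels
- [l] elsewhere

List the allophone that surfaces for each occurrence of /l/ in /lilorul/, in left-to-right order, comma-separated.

[ʎ], [ɫ], [l]

Occurrence 1 (position 1): word-initially → [ʎ].
Occurrence 2 (position 3): between two vowels → [ɫ].
Occurrence 3 (position 7): no conditioning environment matches → elsewhere allophone [l].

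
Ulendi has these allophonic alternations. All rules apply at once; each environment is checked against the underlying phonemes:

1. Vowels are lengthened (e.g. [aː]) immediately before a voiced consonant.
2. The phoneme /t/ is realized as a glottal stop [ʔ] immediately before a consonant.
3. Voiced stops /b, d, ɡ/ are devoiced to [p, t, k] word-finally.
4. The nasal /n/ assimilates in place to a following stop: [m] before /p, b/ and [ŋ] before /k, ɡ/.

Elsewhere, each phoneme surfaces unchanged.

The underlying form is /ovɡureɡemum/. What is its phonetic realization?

/o/ (word-initial) occurs before a voiced consonant → [oː] by rule 1.
/v/ — not in any rule's target class → [v].
/ɡ/ — between /v/ and /u/; rule 3 does not apply here → [ɡ].
/u/ (between /ɡ/ and /r/): before a voiced consonant, so rule 1 applies → [uː].
/r/ stays [r].
/e/ meets the environment for rule 1 (before a voiced consonant) → [eː].
/ɡ/ (between /e/ and /e/): rule 3 targets it, but not word-finally → unchanged [ɡ].
/e/ (between /ɡ/ and /m/): before a voiced consonant, so rule 1 applies → [eː].
/m/ stays [m].
Rule 1 applies to /u/ (between /m/ and /m/: before a voiced consonant) → [uː].
/m/ stays [m].

[oːvɡuːreːɡeːmuːm]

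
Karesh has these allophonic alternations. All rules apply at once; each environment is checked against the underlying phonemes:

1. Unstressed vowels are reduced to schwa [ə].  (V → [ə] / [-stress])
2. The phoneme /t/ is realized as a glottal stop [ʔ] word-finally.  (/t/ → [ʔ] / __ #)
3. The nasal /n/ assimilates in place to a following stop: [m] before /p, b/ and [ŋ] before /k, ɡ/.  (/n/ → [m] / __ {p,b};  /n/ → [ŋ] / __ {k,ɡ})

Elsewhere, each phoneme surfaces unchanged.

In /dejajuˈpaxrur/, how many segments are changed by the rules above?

Segments that undergo a rule: /e/ → [ə] (rule 1); /a/ → [ə] (rule 1); /u/ → [ə] (rule 1); /u/ → [ə] (rule 1).
All other segments surface unchanged.

4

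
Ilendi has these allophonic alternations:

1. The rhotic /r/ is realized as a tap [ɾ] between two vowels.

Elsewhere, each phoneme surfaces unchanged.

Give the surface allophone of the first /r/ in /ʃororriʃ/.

[ɾ]

/r/ (between /o/ and /o/): between two vowels, so rule 1 applies → [ɾ].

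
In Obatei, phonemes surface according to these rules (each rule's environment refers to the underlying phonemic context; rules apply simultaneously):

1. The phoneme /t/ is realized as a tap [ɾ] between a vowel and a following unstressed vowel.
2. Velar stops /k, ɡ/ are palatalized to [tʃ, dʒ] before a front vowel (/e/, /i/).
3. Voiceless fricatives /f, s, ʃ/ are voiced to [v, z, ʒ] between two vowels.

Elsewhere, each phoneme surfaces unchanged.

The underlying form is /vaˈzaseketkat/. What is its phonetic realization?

/v/ stays [v].
/a/ stays [a].
/z/ (between /a/ and /a/) is unaffected → [z].
/a/ (between /z/ and /s/): no rule targets it → [a].
Rule 3 applies to /s/ (between /a/ and /e/: between two vowels) → [z].
/e/ (between /s/ and /k/) is unaffected → [e].
/k/ — between /e/ and /e/, before a front vowel — surfaces as [tʃ] (rule 2).
/e/ stays [e].
/t/ — between /e/ and /k/; rule 1 does not apply here → [t].
/k/ (between /t/ and /a/): rule 2 targets it, but not before a front vowel → unchanged [k].
/a/ stays [a].
/t/ (word-final) is in the target of rule 1 but the environment (between a vowel and a following unstressed vowel) is not met → [t].

[vaˈzazetʃetkat]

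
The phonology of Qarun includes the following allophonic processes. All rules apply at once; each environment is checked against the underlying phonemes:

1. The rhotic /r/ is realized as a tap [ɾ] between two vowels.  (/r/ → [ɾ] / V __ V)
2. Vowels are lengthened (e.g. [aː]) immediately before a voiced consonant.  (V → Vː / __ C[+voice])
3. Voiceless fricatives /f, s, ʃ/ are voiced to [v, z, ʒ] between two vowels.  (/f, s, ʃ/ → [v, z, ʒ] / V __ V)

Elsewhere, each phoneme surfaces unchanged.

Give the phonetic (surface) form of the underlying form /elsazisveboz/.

/e/ meets the environment for rule 2 (before a voiced consonant) → [eː].
/s/ — between /l/ and /a/; rule 3 does not apply here → [s].
/a/ (between /s/ and /z/): before a voiced consonant, so rule 2 applies → [aː].
/i/ (between /z/ and /s/) is in the target of rule 2 but the environment (before a voiced consonant) is not met → [i].
/s/ (between /i/ and /v/): rule 3 targets it, but not between two vowels → unchanged [s].
/e/ (between /v/ and /b/): before a voiced consonant, so rule 2 applies → [eː].
/o/ (between /b/ and /z/) occurs before a voiced consonant → [oː] by rule 2.

[eːlsaːzisveːboːz]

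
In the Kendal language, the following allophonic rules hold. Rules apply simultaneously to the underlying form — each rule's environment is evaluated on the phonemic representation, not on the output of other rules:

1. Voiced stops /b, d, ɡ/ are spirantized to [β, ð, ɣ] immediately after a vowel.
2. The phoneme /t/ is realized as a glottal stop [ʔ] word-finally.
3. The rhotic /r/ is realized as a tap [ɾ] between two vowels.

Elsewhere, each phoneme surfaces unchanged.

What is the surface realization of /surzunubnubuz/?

/s/ (word-initial) is unaffected → [s].
/u/ stays [u].
/r/ — between /u/ and /z/; rule 3 does not apply here → [r].
/z/ (between /r/ and /u/) is unaffected → [z].
/u/ (between /z/ and /n/): no rule targets it → [u].
/n/ — not in any rule's target class → [n].
/u/ (between /n/ and /b/): no rule targets it → [u].
/b/ (between /u/ and /n/) occurs immediately after a vowel → [β] by rule 1.
/n/ (between /b/ and /u/): no rule targets it → [n].
/u/ — not in any rule's target class → [u].
/b/ — between /u/ and /u/, immediately after a vowel — surfaces as [β] (rule 1).
/u/ stays [u].
/z/ (word-final): no rule targets it → [z].

[surzunuβnuβuz]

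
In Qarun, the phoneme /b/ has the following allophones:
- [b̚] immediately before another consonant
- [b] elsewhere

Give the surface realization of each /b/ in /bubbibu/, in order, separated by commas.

[b], [b̚], [b], [b]

Occurrence 1 (position 1): no conditioning environment matches → elsewhere allophone [b].
Occurrence 2 (position 3): immediately before another consonant → [b̚].
Occurrence 3 (position 4): no conditioning environment matches → elsewhere allophone [b].
Occurrence 4 (position 6): no conditioning environment matches → elsewhere allophone [b].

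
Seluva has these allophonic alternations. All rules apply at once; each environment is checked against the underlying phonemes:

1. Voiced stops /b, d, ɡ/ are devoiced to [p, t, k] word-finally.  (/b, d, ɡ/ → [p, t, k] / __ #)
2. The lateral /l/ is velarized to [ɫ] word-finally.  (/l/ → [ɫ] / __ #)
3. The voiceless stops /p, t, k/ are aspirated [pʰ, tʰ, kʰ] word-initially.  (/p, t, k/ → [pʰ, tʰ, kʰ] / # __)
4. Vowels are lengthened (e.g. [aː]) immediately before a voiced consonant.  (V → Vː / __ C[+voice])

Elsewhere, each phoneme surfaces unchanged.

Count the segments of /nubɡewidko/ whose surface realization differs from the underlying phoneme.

Segments that undergo a rule: /u/ → [uː] (rule 4); /e/ → [eː] (rule 4); /i/ → [iː] (rule 4).
All other segments surface unchanged.

3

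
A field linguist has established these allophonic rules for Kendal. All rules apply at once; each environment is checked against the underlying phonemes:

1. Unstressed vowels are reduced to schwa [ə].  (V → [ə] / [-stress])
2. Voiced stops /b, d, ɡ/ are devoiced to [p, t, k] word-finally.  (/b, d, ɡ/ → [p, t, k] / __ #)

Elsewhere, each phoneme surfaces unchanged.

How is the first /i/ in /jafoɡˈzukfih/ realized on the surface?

[ə]

Rule 1 applies to /i/ (between /f/ and /h/: in an unstressed syllable) → [ə].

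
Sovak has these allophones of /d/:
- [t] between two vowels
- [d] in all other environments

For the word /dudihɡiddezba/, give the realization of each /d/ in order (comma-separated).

Occurrence 1 (position 1): no conditioning environment matches → elsewhere allophone [d].
Occurrence 2 (position 3): between two vowels → [t].
Occurrence 3 (position 8): no conditioning environment matches → elsewhere allophone [d].
Occurrence 4 (position 9): no conditioning environment matches → elsewhere allophone [d].

[d], [t], [d], [d]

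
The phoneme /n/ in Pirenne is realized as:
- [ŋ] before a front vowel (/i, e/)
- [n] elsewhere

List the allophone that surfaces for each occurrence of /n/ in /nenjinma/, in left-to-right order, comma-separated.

[ŋ], [n], [n]

Occurrence 1 (position 1): before a front vowel (/i, e/) → [ŋ].
Occurrence 2 (position 3): no conditioning environment matches → elsewhere allophone [n].
Occurrence 3 (position 6): no conditioning environment matches → elsewhere allophone [n].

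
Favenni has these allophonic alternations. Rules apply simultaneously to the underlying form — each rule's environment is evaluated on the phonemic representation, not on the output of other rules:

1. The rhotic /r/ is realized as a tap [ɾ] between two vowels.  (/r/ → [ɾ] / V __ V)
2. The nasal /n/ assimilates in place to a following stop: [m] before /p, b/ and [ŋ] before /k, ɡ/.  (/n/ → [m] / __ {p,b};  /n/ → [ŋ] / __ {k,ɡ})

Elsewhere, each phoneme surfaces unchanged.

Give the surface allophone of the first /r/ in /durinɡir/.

[ɾ]

/r/ (between /u/ and /i/) occurs between two vowels → [ɾ] by rule 1.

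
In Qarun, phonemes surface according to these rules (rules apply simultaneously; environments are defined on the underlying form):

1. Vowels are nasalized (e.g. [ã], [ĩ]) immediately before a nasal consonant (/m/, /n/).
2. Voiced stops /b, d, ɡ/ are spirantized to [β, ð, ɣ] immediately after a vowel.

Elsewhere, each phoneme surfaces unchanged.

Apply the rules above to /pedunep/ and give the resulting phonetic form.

/e/ (between /p/ and /d/): rule 1 targets it, but not before a nasal consonant → unchanged [e].
/d/ (between /e/ and /u/): immediately after a vowel, so rule 2 applies → [ð].
/u/ (between /d/ and /n/) occurs before a nasal consonant → [ũ] by rule 1.
/e/ (between /n/ and /p/): rule 1 targets it, but not before a nasal consonant → unchanged [e].

[peðũnep]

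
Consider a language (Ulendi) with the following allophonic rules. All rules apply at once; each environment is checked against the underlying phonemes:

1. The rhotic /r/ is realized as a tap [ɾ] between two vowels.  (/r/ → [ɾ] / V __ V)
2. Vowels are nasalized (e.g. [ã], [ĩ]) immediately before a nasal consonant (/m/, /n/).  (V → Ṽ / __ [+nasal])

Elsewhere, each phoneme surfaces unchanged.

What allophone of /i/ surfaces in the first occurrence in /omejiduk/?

/i/ (between /j/ and /d/): rule 2 targets it, but not before a nasal consonant → unchanged [i].

[i]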